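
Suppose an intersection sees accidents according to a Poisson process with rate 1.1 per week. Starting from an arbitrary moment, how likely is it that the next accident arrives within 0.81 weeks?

0.5898

Inter-arrival times are exponential with rate λ = 1.1 per week.
P(T ≤ 0.81) = 1 − e^(−λt) = 1 − e^(−1.1 × 0.81) = 1 − e^(−0.891) ≈ 0.5898.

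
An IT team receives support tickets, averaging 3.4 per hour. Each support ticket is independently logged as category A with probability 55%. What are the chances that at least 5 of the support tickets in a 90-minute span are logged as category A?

0.1531

Thinning: the support tickets that are logged as category A themselves form a Poisson process with rate 0.55 × 3.4 = 1.87 per hour.
Over the interval, μ = 1.87 × 1.5 = 2.805 (a 90-minute span = 1.5 hours).
P(N ≥ 5) = 1 − P(N ≤ 4) ≈ 0.1531.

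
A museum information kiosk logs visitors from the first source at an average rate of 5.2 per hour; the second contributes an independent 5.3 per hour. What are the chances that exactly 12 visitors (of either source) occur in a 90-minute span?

Independent Poisson processes superpose: combined rate λ = 5.2 + 5.3 = 10.5 per hour.
Over the interval, μ = 10.5 × 1.5 = 15.75 (a 90-minute span = 1.5 hours).
P(N = 12) = e^(−15.75) · 15.75^12/12! ≈ 0.0703.

0.0703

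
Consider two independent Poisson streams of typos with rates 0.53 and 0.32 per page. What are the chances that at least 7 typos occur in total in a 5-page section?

Independent Poisson processes superpose: combined rate λ = 0.53 + 0.32 = 0.85 per page.
Over the interval, μ = 0.85 × 5 = 4.25 (a 5-page section = 5 pages).
P(N ≥ 7) = 1 − P(N ≤ 6) ≈ 0.1383.

0.1383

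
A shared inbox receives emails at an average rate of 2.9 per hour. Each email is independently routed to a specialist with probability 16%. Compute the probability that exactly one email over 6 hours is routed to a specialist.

0.1720

Thinning: the emails that are routed to a specialist themselves form a Poisson process with rate 0.16 × 2.9 = 0.464 per hour.
Over the interval, μ = 0.464 × 6 = 2.784 (6 hours).
P(N = 1) = e^(−2.784) · 2.784^1/1! ≈ 0.1720.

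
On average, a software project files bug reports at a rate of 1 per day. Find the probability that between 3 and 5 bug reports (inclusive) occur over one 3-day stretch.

Over the interval, μ = 1 × 3 = 3 (a 3-day stretch = 3 days).
P(3 ≤ N ≤ 5) = Σ_{j=3}^{5} e^(−3) · 3^j/j! ≈ 0.4929.

0.4929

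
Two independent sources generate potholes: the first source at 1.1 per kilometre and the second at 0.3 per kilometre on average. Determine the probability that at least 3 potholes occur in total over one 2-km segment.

0.5305

Independent Poisson processes superpose: combined rate λ = 1.1 + 0.3 = 1.4 per kilometre.
Over the interval, μ = 1.4 × 2 = 2.8 (a 2-km segment = 2 kilometres).
P(N ≥ 3) = 1 − P(N ≤ 2) ≈ 0.5305.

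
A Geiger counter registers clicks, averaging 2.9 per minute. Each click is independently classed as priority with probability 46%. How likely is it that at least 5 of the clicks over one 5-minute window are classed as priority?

Thinning: the clicks that are classed as priority themselves form a Poisson process with rate 0.46 × 2.9 = 1.334 per minute.
Over the interval, μ = 1.334 × 5 = 6.67 (a 5-minute window = 5 minutes).
P(N ≥ 5) = 1 − P(N ≤ 4) ≈ 0.7947.

0.7947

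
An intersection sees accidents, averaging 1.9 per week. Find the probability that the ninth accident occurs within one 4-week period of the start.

Over the interval, μ = 1.9 × 4 = 7.6 (a 4-week period = 4 weeks).
The ninth arrival falls in the interval iff at least 9 events occur there: P(S_9 ≤ t) = P(N ≥ 9) = 1 − P(N ≤ 8) ≈ 0.3518.

0.3518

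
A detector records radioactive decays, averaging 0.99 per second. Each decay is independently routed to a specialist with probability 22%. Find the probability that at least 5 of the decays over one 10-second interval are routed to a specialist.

Thinning: the decays that are routed to a specialist themselves form a Poisson process with rate 0.22 × 0.99 = 0.2178 per second.
Over the interval, μ = 0.2178 × 10 = 2.178 (a 10-second interval = 10 seconds).
P(N ≥ 5) = 1 − P(N ≤ 4) ≈ 0.0701.

0.0701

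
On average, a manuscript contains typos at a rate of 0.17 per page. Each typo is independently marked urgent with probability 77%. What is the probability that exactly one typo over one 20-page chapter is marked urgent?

0.1910

Thinning: the typos that are marked urgent themselves form a Poisson process with rate 0.77 × 0.17 = 0.1309 per page.
Over the interval, μ = 0.1309 × 20 = 2.618 (a 20-page chapter = 20 pages).
P(N = 1) = e^(−2.618) · 2.618^1/1! ≈ 0.1910.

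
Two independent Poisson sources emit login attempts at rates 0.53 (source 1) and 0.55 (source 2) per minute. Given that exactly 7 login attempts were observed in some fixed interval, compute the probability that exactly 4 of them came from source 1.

0.2681

Given the total, each event is independently from source 1 with probability p = λ_1/(λ_1+λ_2) = 0.53/1.08 ≈ 0.4907.
So K ~ Binomial(7, 0.53/1.08): P(K = 4) = C(7,4) · (0.53/1.08)^4 · (0.55/1.08)^3 ≈ 0.2681.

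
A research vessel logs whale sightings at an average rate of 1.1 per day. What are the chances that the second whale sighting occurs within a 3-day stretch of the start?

0.8414

Over the interval, μ = 1.1 × 3 = 3.3 (a 3-day stretch = 3 days).
The second arrival falls in the interval iff at least 2 events occur there: P(S_2 ≤ t) = P(N ≥ 2) = 1 − P(N ≤ 1) ≈ 0.8414.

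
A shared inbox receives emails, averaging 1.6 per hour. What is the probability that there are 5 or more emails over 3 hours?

0.5237

Over the interval, μ = 1.6 × 3 = 4.8 (3 hours).
P(N ≥ 5) = 1 − P(N ≤ 4) = 1 − Σ_{j=0}^{4} e^(−μ) μ^j/j! ≈ 0.5237.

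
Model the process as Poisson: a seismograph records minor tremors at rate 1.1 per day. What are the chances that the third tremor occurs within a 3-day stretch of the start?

0.6406

Over the interval, μ = 1.1 × 3 = 3.3 (a 3-day stretch = 3 days).
The third arrival falls in the interval iff at least 3 events occur there: P(S_3 ≤ t) = P(N ≥ 3) = 1 − P(N ≤ 2) ≈ 0.6406.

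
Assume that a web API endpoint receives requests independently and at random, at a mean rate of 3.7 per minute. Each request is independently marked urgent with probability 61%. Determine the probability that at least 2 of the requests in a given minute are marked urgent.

Thinning: the requests that are marked urgent themselves form a Poisson process with rate 0.61 × 3.7 = 2.257 per minute.
So μ = 2.257.
P(N ≥ 2) = 1 − P(N ≤ 1) ≈ 0.6591.

0.6591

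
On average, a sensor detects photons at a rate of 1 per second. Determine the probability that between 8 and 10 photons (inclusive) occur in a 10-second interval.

Over the interval, μ = 1 × 10 = 10 (a 10-second interval = 10 seconds).
P(8 ≤ N ≤ 10) = Σ_{j=8}^{10} e^(−10) · 10^j/j! ≈ 0.3628.

0.3628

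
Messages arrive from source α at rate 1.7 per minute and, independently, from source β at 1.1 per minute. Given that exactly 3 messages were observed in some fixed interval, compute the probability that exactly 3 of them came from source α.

0.2238

Given the total, each event is independently from source α with probability p = λ_α/(λ_α+λ_β) = 1.7/2.8 ≈ 0.6071.
So K ~ Binomial(3, 1.7/2.8): P(K = 3) = C(3,3) · (1.7/2.8)^3 · (1.1/2.8)^0 ≈ 0.2238.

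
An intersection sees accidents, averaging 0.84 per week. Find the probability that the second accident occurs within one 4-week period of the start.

Over the interval, μ = 0.84 × 4 = 3.36 (a 4-week period = 4 weeks).
The second arrival falls in the interval iff at least 2 events occur there: P(S_2 ≤ t) = P(N ≥ 2) = 1 − P(N ≤ 1) ≈ 0.8486.

0.8486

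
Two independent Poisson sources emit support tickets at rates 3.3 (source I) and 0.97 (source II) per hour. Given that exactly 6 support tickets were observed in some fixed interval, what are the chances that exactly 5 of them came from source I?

Given the total, each event is independently from source I with probability p = λ_I/(λ_I+λ_II) = 3.3/4.27 ≈ 0.7728.
So K ~ Binomial(6, 3.3/4.27): P(K = 5) = C(6,5) · (3.3/4.27)^5 · (0.97/4.27)^1 ≈ 0.3758.

0.3758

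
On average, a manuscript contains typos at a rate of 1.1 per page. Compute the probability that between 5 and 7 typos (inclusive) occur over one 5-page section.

Over the interval, μ = 1.1 × 5 = 5.5 (a 5-page section = 5 pages).
P(5 ≤ N ≤ 7) = Σ_{j=5}^{7} e^(−5.5) · 5.5^j/j! ≈ 0.4520.

0.4520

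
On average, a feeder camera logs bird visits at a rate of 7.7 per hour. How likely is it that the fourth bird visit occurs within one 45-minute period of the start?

Over the interval, μ = 7.7 × 0.75 = 5.775 (a 45-minute period = 0.75 hours).
The fourth arrival falls in the interval iff at least 4 events occur there: P(S_4 ≤ t) = P(N ≥ 4) = 1 − P(N ≤ 3) ≈ 0.8276.

0.8276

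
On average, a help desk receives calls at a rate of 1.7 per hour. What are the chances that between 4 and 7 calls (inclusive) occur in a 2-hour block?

Over the interval, μ = 1.7 × 2 = 3.4 (a 2-hour block = 2 hours).
P(4 ≤ N ≤ 7) = Σ_{j=4}^{7} e^(−3.4) · 3.4^j/j! ≈ 0.4186.

0.4186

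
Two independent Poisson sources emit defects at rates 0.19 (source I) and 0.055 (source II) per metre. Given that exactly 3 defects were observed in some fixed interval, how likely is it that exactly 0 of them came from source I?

0.0113

Given the total, each event is independently from source I with probability p = λ_I/(λ_I+λ_II) = 0.19/0.245 ≈ 0.7755.
So K ~ Binomial(3, 0.19/0.245): P(K = 0) = C(3,0) · (0.19/0.245)^0 · (0.055/0.245)^3 ≈ 0.0113.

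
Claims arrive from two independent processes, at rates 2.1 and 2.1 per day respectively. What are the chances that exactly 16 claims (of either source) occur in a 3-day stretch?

0.0650

Independent Poisson processes superpose: combined rate λ = 2.1 + 2.1 = 4.2 per day.
Over the interval, μ = 4.2 × 3 = 12.6 (a 3-day stretch = 3 days).
P(N = 16) = e^(−12.6) · 12.6^16/16! ≈ 0.0650.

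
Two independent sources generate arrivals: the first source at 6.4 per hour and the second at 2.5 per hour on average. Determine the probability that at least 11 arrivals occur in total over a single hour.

0.2822

Independent Poisson processes superpose: combined rate λ = 6.4 + 2.5 = 8.9 per hour.
So μ = 8.9.
P(N ≥ 11) = 1 − P(N ≤ 10) ≈ 0.2822.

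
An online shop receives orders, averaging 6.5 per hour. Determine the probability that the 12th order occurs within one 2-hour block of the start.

0.6468

Over the interval, μ = 6.5 × 2 = 13 (a 2-hour block = 2 hours).
The 12th arrival falls in the interval iff at least 12 events occur there: P(S_12 ≤ t) = P(N ≥ 12) = 1 − P(N ≤ 11) ≈ 0.6468.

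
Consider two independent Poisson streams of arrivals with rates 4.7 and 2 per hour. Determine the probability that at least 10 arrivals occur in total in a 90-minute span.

0.5483

Independent Poisson processes superpose: combined rate λ = 4.7 + 2 = 6.7 per hour.
Over the interval, μ = 6.7 × 1.5 = 10.05 (a 90-minute span = 1.5 hours).
P(N ≥ 10) = 1 − P(N ≤ 9) ≈ 0.5483.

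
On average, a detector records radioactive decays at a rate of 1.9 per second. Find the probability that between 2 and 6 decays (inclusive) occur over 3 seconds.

0.6319

Over the interval, μ = 1.9 × 3 = 5.7 (3 seconds).
P(2 ≤ N ≤ 6) = Σ_{j=2}^{6} e^(−5.7) · 5.7^j/j! ≈ 0.6319.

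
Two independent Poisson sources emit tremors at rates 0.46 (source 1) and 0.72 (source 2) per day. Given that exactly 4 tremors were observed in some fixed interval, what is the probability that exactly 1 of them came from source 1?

Given the total, each event is independently from source 1 with probability p = λ_1/(λ_1+λ_2) = 0.46/1.18 ≈ 0.3898.
So K ~ Binomial(4, 0.46/1.18): P(K = 1) = C(4,1) · (0.46/1.18)^1 · (0.72/1.18)^3 ≈ 0.3542.

0.3542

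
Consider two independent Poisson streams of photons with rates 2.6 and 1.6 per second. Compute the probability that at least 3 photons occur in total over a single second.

Independent Poisson processes superpose: combined rate λ = 2.6 + 1.6 = 4.2 per second.
So μ = 4.2.
P(N ≥ 3) = 1 − P(N ≤ 2) ≈ 0.7898.

0.7898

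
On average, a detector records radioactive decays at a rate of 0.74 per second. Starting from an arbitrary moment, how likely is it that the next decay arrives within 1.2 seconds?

0.5885

Inter-arrival times are exponential with rate λ = 0.74 per second.
P(T ≤ 1.2) = 1 − e^(−λt) = 1 − e^(−0.74 × 1.2) = 1 − e^(−0.888) ≈ 0.5885.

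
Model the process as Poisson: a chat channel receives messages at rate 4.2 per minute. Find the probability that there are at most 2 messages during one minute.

With mean μ = 4.2 per minute,
P(N ≤ 2) = Σ_{j=0}^{2} e^(−μ) μ^j/j! ≈ 0.2102.

0.2102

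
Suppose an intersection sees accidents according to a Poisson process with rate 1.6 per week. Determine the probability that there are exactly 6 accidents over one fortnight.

0.0608

Over the interval, μ = 1.6 × 2 = 3.2 (a fortnight = 2 weeks).
P(N = 6) = e^(−μ) μ^6/6! = e^(−3.2) · 3.2^6/720 ≈ 0.0608.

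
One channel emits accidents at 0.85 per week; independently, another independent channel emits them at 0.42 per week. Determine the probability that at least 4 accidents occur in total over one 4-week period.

0.7460

Independent Poisson processes superpose: combined rate λ = 0.85 + 0.42 = 1.27 per week.
Over the interval, μ = 1.27 × 4 = 5.08 (a 4-week period = 4 weeks).
P(N ≥ 4) = 1 − P(N ≤ 3) ≈ 0.7460.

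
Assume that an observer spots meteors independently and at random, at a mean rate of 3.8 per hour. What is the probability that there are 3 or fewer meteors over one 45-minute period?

Over the interval, μ = 3.8 × 0.75 = 2.85 (a 45-minute period = 0.75 hours).
P(N ≤ 3) = Σ_{j=0}^{3} e^(−μ) μ^j/j! ≈ 0.6808.

0.6808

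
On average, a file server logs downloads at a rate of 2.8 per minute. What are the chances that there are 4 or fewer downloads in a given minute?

0.8477

With mean μ = 2.8 per minute,
P(N ≤ 4) = Σ_{j=0}^{4} e^(−μ) μ^j/j! ≈ 0.8477.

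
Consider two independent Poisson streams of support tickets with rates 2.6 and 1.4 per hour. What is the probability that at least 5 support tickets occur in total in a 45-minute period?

Independent Poisson processes superpose: combined rate λ = 2.6 + 1.4 = 4 per hour.
Over the interval, μ = 4 × 0.75 = 3 (a 45-minute period = 0.75 hours).
P(N ≥ 5) = 1 − P(N ≤ 4) ≈ 0.1847.

0.1847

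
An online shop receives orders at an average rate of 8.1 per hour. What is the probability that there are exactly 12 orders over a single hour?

0.0505

With mean μ = 8.1 per hour,
P(N = 12) = e^(−μ) μ^12/12! = e^(−8.1) · 8.1^12/479001600 ≈ 0.0505.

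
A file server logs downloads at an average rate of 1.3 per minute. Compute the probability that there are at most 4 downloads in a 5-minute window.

0.2237

Over the interval, μ = 1.3 × 5 = 6.5 (a 5-minute window = 5 minutes).
P(N ≤ 4) = Σ_{j=0}^{4} e^(−μ) μ^j/j! ≈ 0.2237.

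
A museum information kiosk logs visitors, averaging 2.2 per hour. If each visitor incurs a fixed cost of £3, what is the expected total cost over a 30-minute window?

£3.3

E[N] = 2.2 × 0.5 = 1.1 (a 30-minute window = 0.5 hours); E[cost] = 1.1 × £3 = £3.3.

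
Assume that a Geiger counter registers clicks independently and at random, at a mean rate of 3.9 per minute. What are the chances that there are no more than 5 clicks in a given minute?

0.8006

With mean μ = 3.9 per minute,
P(N ≤ 5) = Σ_{j=0}^{5} e^(−μ) μ^j/j! ≈ 0.8006.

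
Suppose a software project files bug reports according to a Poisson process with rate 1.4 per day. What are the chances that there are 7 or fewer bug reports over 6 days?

Over the interval, μ = 1.4 × 6 = 8.4 (6 days).
P(N ≤ 7) = Σ_{j=0}^{7} e^(−μ) μ^j/j! ≈ 0.3987.

0.3987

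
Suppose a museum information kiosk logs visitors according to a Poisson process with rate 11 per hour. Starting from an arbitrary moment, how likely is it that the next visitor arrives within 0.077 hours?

Inter-arrival times are exponential with rate λ = 11 per hour.
P(T ≤ 0.077) = 1 − e^(−λt) = 1 − e^(−11 × 0.077) = 1 − e^(−0.847) ≈ 0.5713.

0.5713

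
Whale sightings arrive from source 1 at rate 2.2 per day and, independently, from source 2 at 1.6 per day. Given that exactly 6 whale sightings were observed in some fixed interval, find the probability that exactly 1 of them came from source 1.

Given the total, each event is independently from source 1 with probability p = λ_1/(λ_1+λ_2) = 2.2/3.8 ≈ 0.5789.
So K ~ Binomial(6, 2.2/3.8): P(K = 1) = C(6,1) · (2.2/3.8)^1 · (1.6/3.8)^5 ≈ 0.0460.

0.0460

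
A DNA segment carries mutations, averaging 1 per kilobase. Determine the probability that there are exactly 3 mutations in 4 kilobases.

0.1954

Over the interval, μ = 1 × 4 = 4 (4 kilobases).
P(N = 3) = e^(−μ) μ^3/3! = e^(−4) · 4^3/6 ≈ 0.1954.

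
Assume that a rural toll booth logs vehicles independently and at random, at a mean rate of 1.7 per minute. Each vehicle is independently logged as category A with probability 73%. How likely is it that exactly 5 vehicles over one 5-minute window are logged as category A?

0.1548

Thinning: the vehicles that are logged as category A themselves form a Poisson process with rate 0.73 × 1.7 = 1.241 per minute.
Over the interval, μ = 1.241 × 5 = 6.205 (a 5-minute window = 5 minutes).
P(N = 5) = e^(−6.205) · 6.205^5/5! ≈ 0.1548.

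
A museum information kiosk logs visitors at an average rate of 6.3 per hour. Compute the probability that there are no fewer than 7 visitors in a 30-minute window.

0.0416

Over the interval, μ = 6.3 × 0.5 = 3.15 (a 30-minute window = 0.5 hours).
P(N ≥ 7) = 1 − P(N ≤ 6) = 1 − Σ_{j=0}^{6} e^(−μ) μ^j/j! ≈ 0.0416.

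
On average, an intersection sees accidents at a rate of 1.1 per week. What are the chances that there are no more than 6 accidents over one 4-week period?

Over the interval, μ = 1.1 × 4 = 4.4 (a 4-week period = 4 weeks).
P(N ≤ 6) = Σ_{j=0}^{6} e^(−μ) μ^j/j! ≈ 0.8436.

0.8436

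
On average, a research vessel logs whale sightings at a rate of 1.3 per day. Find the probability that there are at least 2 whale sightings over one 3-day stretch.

Over the interval, μ = 1.3 × 3 = 3.9 (a 3-day stretch = 3 days).
P(N ≥ 2) = 1 − P(N ≤ 1) = 1 − Σ_{j=0}^{1} e^(−μ) μ^j/j! ≈ 0.9008.

0.9008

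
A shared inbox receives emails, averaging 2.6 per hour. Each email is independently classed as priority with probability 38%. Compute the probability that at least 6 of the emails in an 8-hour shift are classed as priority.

0.7998

Thinning: the emails that are classed as priority themselves form a Poisson process with rate 0.38 × 2.6 = 0.988 per hour.
Over the interval, μ = 0.988 × 8 = 7.904 (an 8-hour shift = 8 hours).
P(N ≥ 6) = 1 − P(N ≤ 5) ≈ 0.7998.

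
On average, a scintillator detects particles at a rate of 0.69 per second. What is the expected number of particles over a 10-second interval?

6.9

E[N] = λt = 0.69 × 10 = 6.9 (a 10-second interval = 10 seconds).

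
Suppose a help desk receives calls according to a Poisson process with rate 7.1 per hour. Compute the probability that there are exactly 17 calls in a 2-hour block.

Over the interval, μ = 7.1 × 2 = 14.2 (a 2-hour block = 2 hours).
P(N = 17) = e^(−μ) μ^17/17! = e^(−14.2) · 14.2^17/355687428096000 ≈ 0.0743.

0.0743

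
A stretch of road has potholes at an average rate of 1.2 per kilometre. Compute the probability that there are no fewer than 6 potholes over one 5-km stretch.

0.5543

Over the interval, μ = 1.2 × 5 = 6 (a 5-km stretch = 5 kilometres).
P(N ≥ 6) = 1 − P(N ≤ 5) = 1 − Σ_{j=0}^{5} e^(−μ) μ^j/j! ≈ 0.5543.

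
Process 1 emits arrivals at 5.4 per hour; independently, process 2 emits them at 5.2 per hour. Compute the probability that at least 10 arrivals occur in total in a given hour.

0.6146

Independent Poisson processes superpose: combined rate λ = 5.4 + 5.2 = 10.6 per hour.
So μ = 10.6.
P(N ≥ 10) = 1 − P(N ≤ 9) ≈ 0.6146.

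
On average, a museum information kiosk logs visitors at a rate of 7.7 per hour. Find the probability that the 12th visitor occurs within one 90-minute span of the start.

Over the interval, μ = 7.7 × 1.5 = 11.55 (a 90-minute span = 1.5 hours).
The 12th arrival falls in the interval iff at least 12 events occur there: P(S_12 ≤ t) = P(N ≥ 12) = 1 − P(N ≤ 11) ≈ 0.4861.

0.4861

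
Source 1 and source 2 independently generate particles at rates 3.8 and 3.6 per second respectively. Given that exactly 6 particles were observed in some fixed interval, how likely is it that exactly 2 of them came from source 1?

Given the total, each event is independently from source 1 with probability p = λ_1/(λ_1+λ_2) = 3.8/7.4 ≈ 0.5135.
So K ~ Binomial(6, 3.8/7.4): P(K = 2) = C(6,2) · (3.8/7.4)^2 · (3.6/7.4)^4 ≈ 0.2216.

0.2216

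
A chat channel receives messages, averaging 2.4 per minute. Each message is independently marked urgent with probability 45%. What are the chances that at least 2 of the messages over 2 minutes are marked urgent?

0.6356

Thinning: the messages that are marked urgent themselves form a Poisson process with rate 0.45 × 2.4 = 1.08 per minute.
Over the interval, μ = 1.08 × 2 = 2.16 (2 minutes).
P(N ≥ 2) = 1 − P(N ≤ 1) ≈ 0.6356.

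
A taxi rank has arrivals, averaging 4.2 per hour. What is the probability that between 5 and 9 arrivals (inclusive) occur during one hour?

With mean μ = 4.2 per hour,
P(5 ≤ N ≤ 9) = Σ_{j=5}^{9} e^(−4.2) · 4.2^j/j! ≈ 0.3990.

0.3990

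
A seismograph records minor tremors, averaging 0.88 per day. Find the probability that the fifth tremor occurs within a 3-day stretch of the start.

0.1283

Over the interval, μ = 0.88 × 3 = 2.64 (a 3-day stretch = 3 days).
The fifth arrival falls in the interval iff at least 5 events occur there: P(S_5 ≤ t) = P(N ≥ 5) = 1 − P(N ≤ 4) ≈ 0.1283.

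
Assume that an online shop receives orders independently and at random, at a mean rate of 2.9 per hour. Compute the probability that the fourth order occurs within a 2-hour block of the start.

0.8300

Over the interval, μ = 2.9 × 2 = 5.8 (a 2-hour block = 2 hours).
The fourth arrival falls in the interval iff at least 4 events occur there: P(S_4 ≤ t) = P(N ≥ 4) = 1 − P(N ≤ 3) ≈ 0.8300.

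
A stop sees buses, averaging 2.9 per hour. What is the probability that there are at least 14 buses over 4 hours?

Over the interval, μ = 2.9 × 4 = 11.6 (4 hours).
P(N ≥ 14) = 1 − P(N ≤ 13) = 1 − Σ_{j=0}^{13} e^(−μ) μ^j/j! ≈ 0.2770.

0.2770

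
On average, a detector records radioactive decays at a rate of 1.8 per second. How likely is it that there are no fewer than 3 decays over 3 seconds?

0.9052

Over the interval, μ = 1.8 × 3 = 5.4 (3 seconds).
P(N ≥ 3) = 1 − P(N ≤ 2) = 1 − Σ_{j=0}^{2} e^(−μ) μ^j/j! ≈ 0.9052.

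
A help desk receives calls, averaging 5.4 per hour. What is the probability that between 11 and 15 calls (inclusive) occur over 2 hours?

Over the interval, μ = 5.4 × 2 = 10.8 (2 hours).
P(11 ≤ N ≤ 15) = Σ_{j=11}^{15} e^(−10.8) · 10.8^j/j! ≈ 0.4337.

0.4337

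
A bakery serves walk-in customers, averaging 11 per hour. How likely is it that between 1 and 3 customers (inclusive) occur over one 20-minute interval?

0.4756

Over the interval, μ = 11 × 1/3 ≈ 3.66667 (a 20-minute interval = 1/3 hours).
P(1 ≤ N ≤ 3) = Σ_{j=1}^{3} e^(−3.66667) · 3.66667^j/j! ≈ 0.4756.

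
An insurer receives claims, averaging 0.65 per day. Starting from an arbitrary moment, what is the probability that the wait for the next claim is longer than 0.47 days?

0.7368

The wait for the next event is exponential with rate λ = 0.65 per day.
P(T > 0.47) = e^(−λt) = e^(−0.65 × 0.47) = e^(−0.3055) ≈ 0.7368.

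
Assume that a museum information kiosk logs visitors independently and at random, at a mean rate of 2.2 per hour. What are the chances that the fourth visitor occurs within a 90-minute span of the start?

0.4197

Over the interval, μ = 2.2 × 1.5 = 3.3 (a 90-minute span = 1.5 hours).
The fourth arrival falls in the interval iff at least 4 events occur there: P(S_4 ≤ t) = P(N ≥ 4) = 1 − P(N ≤ 3) ≈ 0.4197.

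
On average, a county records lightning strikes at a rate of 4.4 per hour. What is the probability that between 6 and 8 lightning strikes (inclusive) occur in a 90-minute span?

Over the interval, μ = 4.4 × 1.5 = 6.6 (a 90-minute span = 1.5 hours).
P(6 ≤ N ≤ 8) = Σ_{j=6}^{8} e^(−6.6) · 6.6^j/j! ≈ 0.4249.

0.4249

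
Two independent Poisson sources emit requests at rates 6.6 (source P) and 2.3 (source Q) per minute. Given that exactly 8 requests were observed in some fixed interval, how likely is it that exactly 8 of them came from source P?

Given the total, each event is independently from source P with probability p = λ_P/(λ_P+λ_Q) = 6.6/8.9 ≈ 0.7416.
So K ~ Binomial(8, 6.6/8.9): P(K = 8) = C(8,8) · (6.6/8.9)^8 · (2.3/8.9)^0 ≈ 0.0915.

0.0915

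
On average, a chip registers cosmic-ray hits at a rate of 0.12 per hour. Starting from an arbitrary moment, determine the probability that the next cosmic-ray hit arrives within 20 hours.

0.9093

Inter-arrival times are exponential with rate λ = 0.12 per hour.
P(T ≤ 20) = 1 − e^(−λt) = 1 − e^(−0.12 × 20) = 1 − e^(−2.4) ≈ 0.9093.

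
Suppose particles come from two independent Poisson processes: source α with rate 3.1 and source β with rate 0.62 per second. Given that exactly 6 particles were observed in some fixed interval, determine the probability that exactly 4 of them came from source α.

Given the total, each event is independently from source α with probability p = λ_α/(λ_α+λ_β) = 3.1/3.72 ≈ 0.8333.
So K ~ Binomial(6, 3.1/3.72): P(K = 4) = C(6,4) · (3.1/3.72)^4 · (0.62/3.72)^2 ≈ 0.2009.

0.2009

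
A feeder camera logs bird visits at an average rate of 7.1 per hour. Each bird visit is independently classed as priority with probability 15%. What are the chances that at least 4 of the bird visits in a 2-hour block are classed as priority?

0.1671

Thinning: the bird visits that are classed as priority themselves form a Poisson process with rate 0.15 × 7.1 = 1.065 per hour.
Over the interval, μ = 1.065 × 2 = 2.13 (a 2-hour block = 2 hours).
P(N ≥ 4) = 1 − P(N ≤ 3) ≈ 0.1671.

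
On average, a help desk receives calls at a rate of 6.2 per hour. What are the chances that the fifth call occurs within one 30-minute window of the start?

0.2018

Over the interval, μ = 6.2 × 0.5 = 3.1 (a 30-minute window = 0.5 hours).
The fifth arrival falls in the interval iff at least 5 events occur there: P(S_5 ≤ t) = P(N ≥ 5) = 1 − P(N ≤ 4) ≈ 0.2018.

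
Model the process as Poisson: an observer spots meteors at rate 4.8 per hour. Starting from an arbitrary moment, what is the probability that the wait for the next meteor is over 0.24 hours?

0.3160

The wait for the next event is exponential with rate λ = 4.8 per hour.
P(T > 0.24) = e^(−λt) = e^(−4.8 × 0.24) = e^(−1.152) ≈ 0.3160.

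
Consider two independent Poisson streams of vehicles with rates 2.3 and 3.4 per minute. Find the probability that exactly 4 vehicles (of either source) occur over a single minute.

0.1472

Independent Poisson processes superpose: combined rate λ = 2.3 + 3.4 = 5.7 per minute.
So μ = 5.7.
P(N = 4) = e^(−5.7) · 5.7^4/4! ≈ 0.1472.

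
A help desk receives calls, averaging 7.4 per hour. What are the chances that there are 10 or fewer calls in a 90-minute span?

0.4480

Over the interval, μ = 7.4 × 1.5 = 11.1 (a 90-minute span = 1.5 hours).
P(N ≤ 10) = Σ_{j=0}^{10} e^(−μ) μ^j/j! ≈ 0.4480.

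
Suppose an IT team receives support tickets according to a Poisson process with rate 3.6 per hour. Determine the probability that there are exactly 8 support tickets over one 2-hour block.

0.1337

Over the interval, μ = 3.6 × 2 = 7.2 (a 2-hour block = 2 hours).
P(N = 8) = e^(−μ) μ^8/8! = e^(−7.2) · 7.2^8/40320 ≈ 0.1337.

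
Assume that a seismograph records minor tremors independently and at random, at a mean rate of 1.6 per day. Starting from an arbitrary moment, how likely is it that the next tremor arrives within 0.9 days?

0.7631

Inter-arrival times are exponential with rate λ = 1.6 per day.
P(T ≤ 0.9) = 1 − e^(−λt) = 1 − e^(−1.6 × 0.9) = 1 − e^(−1.44) ≈ 0.7631.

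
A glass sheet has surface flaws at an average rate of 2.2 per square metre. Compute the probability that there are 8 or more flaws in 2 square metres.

0.0786

Over the interval, μ = 2.2 × 2 = 4.4 (2 square metres).
P(N ≥ 8) = 1 − P(N ≤ 7) = 1 − Σ_{j=0}^{7} e^(−μ) μ^j/j! ≈ 0.0786.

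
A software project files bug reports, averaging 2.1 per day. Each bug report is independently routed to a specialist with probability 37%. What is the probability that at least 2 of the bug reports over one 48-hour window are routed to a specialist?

Thinning: the bug reports that are routed to a specialist themselves form a Poisson process with rate 0.37 × 2.1 = 0.777 per day.
Over the interval, μ = 0.777 × 2 = 1.554 (a 48-hour window = 2 days).
P(N ≥ 2) = 1 − P(N ≤ 1) ≈ 0.4601.

0.4601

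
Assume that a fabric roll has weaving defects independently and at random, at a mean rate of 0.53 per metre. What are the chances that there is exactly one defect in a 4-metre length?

0.2545

Over the interval, μ = 0.53 × 4 = 2.12 (a 4-metre length = 4 metres).
P(N = 1) = e^(−μ) μ^1/1! = e^(−2.12) · 2.12^1/1 ≈ 0.2545.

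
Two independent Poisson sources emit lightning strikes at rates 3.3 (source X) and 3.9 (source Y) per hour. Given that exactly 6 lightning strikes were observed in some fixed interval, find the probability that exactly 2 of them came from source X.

Given the total, each event is independently from source X with probability p = λ_X/(λ_X+λ_Y) = 3.3/7.2 ≈ 0.4583.
So K ~ Binomial(6, 3.3/7.2): P(K = 2) = C(6,2) · (3.3/7.2)^2 · (3.9/7.2)^4 ≈ 0.2713.

0.2713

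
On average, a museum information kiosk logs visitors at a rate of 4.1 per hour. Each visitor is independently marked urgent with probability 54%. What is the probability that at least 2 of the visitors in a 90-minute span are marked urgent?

0.8439

Thinning: the visitors that are marked urgent themselves form a Poisson process with rate 0.54 × 4.1 = 2.214 per hour.
Over the interval, μ = 2.214 × 1.5 = 3.321 (a 90-minute span = 1.5 hours).
P(N ≥ 2) = 1 − P(N ≤ 1) ≈ 0.8439.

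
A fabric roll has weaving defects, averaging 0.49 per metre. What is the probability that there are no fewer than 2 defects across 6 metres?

0.7917

Over the interval, μ = 0.49 × 6 = 2.94 (6 metres).
P(N ≥ 2) = 1 − P(N ≤ 1) = 1 − Σ_{j=0}^{1} e^(−μ) μ^j/j! ≈ 0.7917.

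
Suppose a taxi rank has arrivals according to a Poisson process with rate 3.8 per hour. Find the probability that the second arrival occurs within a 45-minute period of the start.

0.7773

Over the interval, μ = 3.8 × 0.75 = 2.85 (a 45-minute period = 0.75 hours).
The second arrival falls in the interval iff at least 2 events occur there: P(S_2 ≤ t) = P(N ≥ 2) = 1 − P(N ≤ 1) ≈ 0.7773.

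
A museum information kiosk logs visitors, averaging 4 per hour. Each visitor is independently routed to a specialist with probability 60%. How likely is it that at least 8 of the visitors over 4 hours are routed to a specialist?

0.7416

Thinning: the visitors that are routed to a specialist themselves form a Poisson process with rate 0.6 × 4 = 2.4 per hour.
Over the interval, μ = 2.4 × 4 = 9.6 (4 hours).
P(N ≥ 8) = 1 − P(N ≤ 7) ≈ 0.7416.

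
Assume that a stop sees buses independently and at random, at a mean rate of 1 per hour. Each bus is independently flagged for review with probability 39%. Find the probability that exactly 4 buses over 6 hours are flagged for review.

Thinning: the buses that are flagged for review themselves form a Poisson process with rate 0.39 × 1 = 0.39 per hour.
Over the interval, μ = 0.39 × 6 = 2.34 (6 hours).
P(N = 4) = e^(−2.34) · 2.34^4/4! ≈ 0.1203.

0.1203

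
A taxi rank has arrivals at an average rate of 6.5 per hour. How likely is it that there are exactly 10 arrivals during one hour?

0.0558

With mean μ = 6.5 per hour,
P(N = 10) = e^(−μ) μ^10/10! = e^(−6.5) · 6.5^10/3628800 ≈ 0.0558.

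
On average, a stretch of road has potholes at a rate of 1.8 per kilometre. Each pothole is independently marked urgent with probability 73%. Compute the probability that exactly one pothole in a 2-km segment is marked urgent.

0.1898

Thinning: the potholes that are marked urgent themselves form a Poisson process with rate 0.73 × 1.8 = 1.314 per kilometre.
Over the interval, μ = 1.314 × 2 = 2.628 (a 2-km segment = 2 kilometres).
P(N = 1) = e^(−2.628) · 2.628^1/1! ≈ 0.1898.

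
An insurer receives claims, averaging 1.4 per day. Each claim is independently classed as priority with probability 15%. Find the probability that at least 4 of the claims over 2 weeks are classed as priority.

0.3393

Thinning: the claims that are classed as priority themselves form a Poisson process with rate 0.15 × 1.4 = 0.21 per day.
Over the interval, μ = 0.21 × 14 = 2.94 (2 weeks = 14 days).
P(N ≥ 4) = 1 − P(N ≤ 3) ≈ 0.3393.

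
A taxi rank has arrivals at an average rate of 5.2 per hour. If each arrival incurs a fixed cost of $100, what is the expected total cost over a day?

$12480

E[N] = 5.2 × 24 = 124.8 (a day = 24 hours); E[cost] = 124.8 × $100 = $12480.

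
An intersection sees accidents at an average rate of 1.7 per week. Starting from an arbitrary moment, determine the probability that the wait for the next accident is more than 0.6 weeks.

The wait for the next event is exponential with rate λ = 1.7 per week.
P(T > 0.6) = e^(−λt) = e^(−1.7 × 0.6) = e^(−1.02) ≈ 0.3606.

0.3606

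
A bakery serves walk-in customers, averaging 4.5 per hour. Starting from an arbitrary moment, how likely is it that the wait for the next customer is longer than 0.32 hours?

0.2369

The wait for the next event is exponential with rate λ = 4.5 per hour.
P(T > 0.32) = e^(−λt) = e^(−4.5 × 0.32) = e^(−1.44) ≈ 0.2369.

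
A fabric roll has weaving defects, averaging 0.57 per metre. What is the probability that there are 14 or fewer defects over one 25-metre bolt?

0.5440

Over the interval, μ = 0.57 × 25 = 14.25 (a 25-metre bolt = 25 metres).
P(N ≤ 14) = Σ_{j=0}^{14} e^(−μ) μ^j/j! ≈ 0.5440.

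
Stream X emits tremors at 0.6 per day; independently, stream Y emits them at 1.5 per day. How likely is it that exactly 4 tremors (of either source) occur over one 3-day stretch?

0.1205

Independent Poisson processes superpose: combined rate λ = 0.6 + 1.5 = 2.1 per day.
Over the interval, μ = 2.1 × 3 = 6.3 (a 3-day stretch = 3 days).
P(N = 4) = e^(−6.3) · 6.3^4/4! ≈ 0.1205.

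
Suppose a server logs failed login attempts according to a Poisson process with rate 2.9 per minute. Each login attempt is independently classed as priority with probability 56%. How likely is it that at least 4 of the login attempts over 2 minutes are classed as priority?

Thinning: the login attempts that are classed as priority themselves form a Poisson process with rate 0.56 × 2.9 = 1.624 per minute.
Over the interval, μ = 1.624 × 2 = 3.248 (2 minutes).
P(N ≥ 4) = 1 − P(N ≤ 3) ≈ 0.4081.

0.4081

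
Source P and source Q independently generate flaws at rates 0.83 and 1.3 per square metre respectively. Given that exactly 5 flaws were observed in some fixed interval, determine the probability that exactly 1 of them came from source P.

Given the total, each event is independently from source P with probability p = λ_P/(λ_P+λ_Q) = 0.83/2.13 ≈ 0.3897.
So K ~ Binomial(5, 0.83/2.13): P(K = 1) = C(5,1) · (0.83/2.13)^1 · (1.3/2.13)^4 ≈ 0.2703.

0.2703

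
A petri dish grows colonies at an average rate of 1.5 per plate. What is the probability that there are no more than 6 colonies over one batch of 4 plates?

0.6063

Over the interval, μ = 1.5 × 4 = 6 (a batch of 4 plates = 4 plates).
P(N ≤ 6) = Σ_{j=0}^{6} e^(−μ) μ^j/j! ≈ 0.6063.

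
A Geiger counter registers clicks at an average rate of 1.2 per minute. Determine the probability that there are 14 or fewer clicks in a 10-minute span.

Over the interval, μ = 1.2 × 10 = 12 (a 10-minute span = 10 minutes).
P(N ≤ 14) = Σ_{j=0}^{14} e^(−μ) μ^j/j! ≈ 0.7720.

0.7720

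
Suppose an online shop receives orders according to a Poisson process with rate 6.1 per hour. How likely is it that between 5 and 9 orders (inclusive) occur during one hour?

0.6371

With mean μ = 6.1 per hour,
P(5 ≤ N ≤ 9) = Σ_{j=5}^{9} e^(−6.1) · 6.1^j/j! ≈ 0.6371.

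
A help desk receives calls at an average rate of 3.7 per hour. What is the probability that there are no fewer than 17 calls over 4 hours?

0.3168

Over the interval, μ = 3.7 × 4 = 14.8 (4 hours).
P(N ≥ 17) = 1 − P(N ≤ 16) = 1 − Σ_{j=0}^{16} e^(−μ) μ^j/j! ≈ 0.3168.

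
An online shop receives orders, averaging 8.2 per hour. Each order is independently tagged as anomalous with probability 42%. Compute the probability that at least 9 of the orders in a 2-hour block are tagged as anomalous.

0.2564

Thinning: the orders that are tagged as anomalous themselves form a Poisson process with rate 0.42 × 8.2 = 3.444 per hour.
Over the interval, μ = 3.444 × 2 = 6.888 (a 2-hour block = 2 hours).
P(N ≥ 9) = 1 − P(N ≤ 8) ≈ 0.2564.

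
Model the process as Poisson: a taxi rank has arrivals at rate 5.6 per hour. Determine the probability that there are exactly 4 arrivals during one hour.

With mean μ = 5.6 per hour,
P(N = 4) = e^(−μ) μ^4/4! = e^(−5.6) · 5.6^4/24 ≈ 0.1515.

0.1515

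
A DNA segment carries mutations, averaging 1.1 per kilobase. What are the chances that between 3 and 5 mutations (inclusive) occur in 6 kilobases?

0.3147

Over the interval, μ = 1.1 × 6 = 6.6 (6 kilobases).
P(3 ≤ N ≤ 5) = Σ_{j=3}^{5} e^(−6.6) · 6.6^j/j! ≈ 0.3147.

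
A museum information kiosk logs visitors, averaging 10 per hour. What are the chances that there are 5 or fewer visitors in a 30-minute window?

Over the interval, μ = 10 × 0.5 = 5 (a 30-minute window = 0.5 hours).
P(N ≤ 5) = Σ_{j=0}^{5} e^(−μ) μ^j/j! ≈ 0.6160.

0.6160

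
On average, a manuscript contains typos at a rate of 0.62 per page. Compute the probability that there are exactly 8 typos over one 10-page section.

0.1099

Over the interval, μ = 0.62 × 10 = 6.2 (a 10-page section = 10 pages).
P(N = 8) = e^(−μ) μ^8/8! = e^(−6.2) · 6.2^8/40320 ≈ 0.1099.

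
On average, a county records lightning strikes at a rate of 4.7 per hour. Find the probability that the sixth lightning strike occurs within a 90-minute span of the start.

0.7056

Over the interval, μ = 4.7 × 1.5 = 7.05 (a 90-minute span = 1.5 hours).
The sixth arrival falls in the interval iff at least 6 events occur there: P(S_6 ≤ t) = P(N ≥ 6) = 1 − P(N ≤ 5) ≈ 0.7056.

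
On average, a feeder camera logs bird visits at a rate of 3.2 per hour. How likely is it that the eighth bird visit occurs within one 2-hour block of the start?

0.3127

Over the interval, μ = 3.2 × 2 = 6.4 (a 2-hour block = 2 hours).
The eighth arrival falls in the interval iff at least 8 events occur there: P(S_8 ≤ t) = P(N ≥ 8) = 1 − P(N ≤ 7) ≈ 0.3127.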